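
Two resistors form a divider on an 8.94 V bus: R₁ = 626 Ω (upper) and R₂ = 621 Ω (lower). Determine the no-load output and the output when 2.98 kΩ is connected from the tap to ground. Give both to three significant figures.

Unloaded: 4.45 V; loaded: 4.03 V

Open-circuit: V = 8.94 × 621/(626 + 621) = 4.45 V.
With the load, R₂ becomes R₂‖R_L = 513.9 Ω, so V = 8.94 × 513.9/1140 = 4.03 V.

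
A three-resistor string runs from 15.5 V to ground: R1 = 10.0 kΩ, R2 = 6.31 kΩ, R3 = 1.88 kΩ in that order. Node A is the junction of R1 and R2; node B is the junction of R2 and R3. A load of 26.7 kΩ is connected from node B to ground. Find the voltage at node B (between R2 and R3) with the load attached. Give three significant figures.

At node B, R3 is in parallel with the load: R3‖R_L = 1.756 kΩ.
Below node A the resistance is R2 + (R3‖R_L) = 8.066 kΩ, so V_A = 15.5 × 8.066/18.07 = 6.921 V.
Then V_B = V_A × (R3‖R_L)/(R2 + R3‖R_L) = 6.921 × 1.756/8.066 = 1.51 V.

V ≈ 1.51 V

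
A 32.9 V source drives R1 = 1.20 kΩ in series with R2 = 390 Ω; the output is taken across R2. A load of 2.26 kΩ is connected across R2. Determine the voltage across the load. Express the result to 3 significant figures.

V_out ≈ 7.14 V

The load sits in parallel with R2: R2‖R_L = (390 × 2260) / (390 + 2260) = 332.6 Ω.
V_out = 32.9 × 332.6 / (1200 + 332.6) = 32.9 × 332.6/1533 = 7.14 V.
(Unloaded it would have been 8.07 V.)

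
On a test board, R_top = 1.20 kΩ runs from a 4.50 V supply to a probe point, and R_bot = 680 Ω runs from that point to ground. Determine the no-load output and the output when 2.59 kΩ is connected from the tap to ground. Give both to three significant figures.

Open-circuit: V = 4.50 × 680/(1200 + 680) = 1.63 V.
With the load, R_bot becomes R_bot‖R_L = 538.6 Ω, so V = 4.50 × 538.6/1739 = 1.39 V.

Unloaded: 1.63 V; loaded: 1.39 V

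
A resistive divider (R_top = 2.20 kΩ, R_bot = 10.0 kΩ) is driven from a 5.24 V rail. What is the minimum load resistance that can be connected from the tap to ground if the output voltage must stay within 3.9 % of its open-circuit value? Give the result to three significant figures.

R_L(min) ≈ 44.4 kΩ

Output resistance R_th = R_top‖R_bot = (2.20 × 10.0)/12.20 = 1.803 kΩ.
The fractional drop is R_th/(R_th + R_L); requiring this ≤ 0.0390 gives R_L ≥ R_th(1/0.0390 − 1) = 1.803 × 24.64 = 44.4 kΩ.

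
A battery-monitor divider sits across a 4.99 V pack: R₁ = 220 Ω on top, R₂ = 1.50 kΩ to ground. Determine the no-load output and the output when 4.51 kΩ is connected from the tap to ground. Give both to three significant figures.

Unloaded: 4.35 V; loaded: 4.17 V

Open-circuit: V = 4.99 × 1500/(220 + 1500) = 4.35 V.
With the load, R₂ becomes R₂‖R_L = 1126 Ω, so V = 4.99 × 1126/1346 = 4.17 V.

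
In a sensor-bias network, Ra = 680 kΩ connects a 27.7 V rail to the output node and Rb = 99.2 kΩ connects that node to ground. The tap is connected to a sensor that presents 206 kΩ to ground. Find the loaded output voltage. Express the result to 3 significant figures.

V_out ≈ 2.48 V

The load sits in parallel with Rb: Rb‖R_L = (99.2 × 206) / (99.2 + 206) = 66.96 kΩ.
V_out = 27.7 × 66.96 / (680 + 66.96) = 27.7 × 66.96/747.0 = 2.48 V.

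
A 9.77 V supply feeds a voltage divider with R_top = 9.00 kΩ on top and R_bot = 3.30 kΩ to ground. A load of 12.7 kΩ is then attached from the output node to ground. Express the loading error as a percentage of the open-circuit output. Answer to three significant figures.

16.0 %

Unloaded V = 9.77 × 3.30/12.30 = 2.621 V.
Loaded: R_bot‖R_L = 2.619 kΩ, giving V = 9.77 × 2.619/11.62 = 2.202 V.
Drop = (2.621 − 2.202) / 2.621 = 16.0 %.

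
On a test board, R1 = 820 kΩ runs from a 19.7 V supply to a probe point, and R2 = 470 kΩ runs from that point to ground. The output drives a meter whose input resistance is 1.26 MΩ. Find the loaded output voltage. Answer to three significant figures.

The load sits in parallel with R2: R2‖R_L = (470 × 1260) / (470 + 1260) = 342.3 kΩ.
V_out = 19.7 × 342.3 / (820 + 342.3) = 19.7 × 342.3/1162 = 5.80 V.
(Unloaded it would have been 7.18 V.)

V_out ≈ 5.80 V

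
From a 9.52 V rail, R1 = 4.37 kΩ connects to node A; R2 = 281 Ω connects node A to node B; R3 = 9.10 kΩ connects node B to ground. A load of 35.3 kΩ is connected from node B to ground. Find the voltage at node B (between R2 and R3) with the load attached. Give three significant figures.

V ≈ 5.79 V

At node B, R3 is in parallel with the load: R3‖R_L = 7235 Ω.
Below node A the resistance is R2 + (R3‖R_L) = 7516 Ω, so V_A = 9.52 × 7516/11890 = 6.020 V.
Then V_B = V_A × (R3‖R_L)/(R2 + R3‖R_L) = 6.020 × 7235/7516 = 5.79 V.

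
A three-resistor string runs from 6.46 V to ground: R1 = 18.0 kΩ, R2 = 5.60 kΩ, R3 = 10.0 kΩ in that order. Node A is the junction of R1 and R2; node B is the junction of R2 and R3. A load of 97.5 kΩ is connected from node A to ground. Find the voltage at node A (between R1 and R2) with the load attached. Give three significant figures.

V ≈ 2.76 V

Below node A the series string R2+R3 = 15.60 kΩ sits in parallel with the 97.5 kΩ load: 13.45 kΩ.
V_A = 6.46 × 13.45/(18.0 + 13.45) = 2.76 V.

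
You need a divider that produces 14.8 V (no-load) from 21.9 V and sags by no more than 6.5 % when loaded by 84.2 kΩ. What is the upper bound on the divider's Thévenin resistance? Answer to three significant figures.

R_th ≤ 5.85 kΩ

Loading drop = R_th/(R_th + R_L) ≤ 0.0650, so R_th ≤ R_L · ε/(1−ε) = 84.2 kΩ × 0.0650/0.9350 = 5.85 kΩ.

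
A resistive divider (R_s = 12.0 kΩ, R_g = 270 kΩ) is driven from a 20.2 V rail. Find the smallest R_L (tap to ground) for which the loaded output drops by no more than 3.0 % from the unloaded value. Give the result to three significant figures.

Output resistance R_th = R_s‖R_g = (12.0 × 270)/282.0 = 11.49 kΩ.
The fractional drop is R_th/(R_th + R_L); requiring this ≤ 0.0300 gives R_L ≥ R_th(1/0.0300 − 1) = 11.49 × 32.33 = 371 kΩ.

R_L(min) ≈ 371 kΩ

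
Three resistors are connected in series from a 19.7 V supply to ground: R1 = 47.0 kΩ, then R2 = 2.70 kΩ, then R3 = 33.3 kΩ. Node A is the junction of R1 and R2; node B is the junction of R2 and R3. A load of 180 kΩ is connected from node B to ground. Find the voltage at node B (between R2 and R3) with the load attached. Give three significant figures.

At node B, R3 is in parallel with the load: R3‖R_L = 28.10 kΩ.
Below node A the resistance is R2 + (R3‖R_L) = 30.80 kΩ, so V_A = 19.7 × 30.80/77.80 = 7.799 V.
Then V_B = V_A × (R3‖R_L)/(R2 + R3‖R_L) = 7.799 × 28.10/30.80 = 7.12 V.

V ≈ 7.12 V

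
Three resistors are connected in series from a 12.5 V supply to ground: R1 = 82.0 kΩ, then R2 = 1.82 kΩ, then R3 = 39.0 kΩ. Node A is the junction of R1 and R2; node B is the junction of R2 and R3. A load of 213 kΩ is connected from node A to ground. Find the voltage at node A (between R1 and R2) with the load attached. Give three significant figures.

V ≈ 3.68 V

Below node A the series string R2+R3 = 40.82 kΩ sits in parallel with the 213 kΩ load: 34.26 kΩ.
V_A = 12.5 × 34.26/(82.0 + 34.26) = 3.68 V.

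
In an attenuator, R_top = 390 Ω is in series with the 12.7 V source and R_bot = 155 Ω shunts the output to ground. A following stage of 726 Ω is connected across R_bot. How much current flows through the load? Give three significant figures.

R_bot‖R_L = 127.7 Ω; V_out = 12.7 × 127.7/517.7 = 3.133 V.
I_L = V_out / R_L = 3.133 / 726 Ω = 4.32 mA.

I_L ≈ 4.32 mA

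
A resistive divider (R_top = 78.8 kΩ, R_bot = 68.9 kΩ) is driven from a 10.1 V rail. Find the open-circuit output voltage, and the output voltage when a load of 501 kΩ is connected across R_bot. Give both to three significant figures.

Open-circuit: V = 10.1 × 68.9/(78.8 + 68.9) = 4.71 V.
With the load, R_bot becomes R_bot‖R_L = 60.57 kΩ, so V = 10.1 × 60.57/139.4 = 4.39 V.

Unloaded: 4.71 V; loaded: 4.39 V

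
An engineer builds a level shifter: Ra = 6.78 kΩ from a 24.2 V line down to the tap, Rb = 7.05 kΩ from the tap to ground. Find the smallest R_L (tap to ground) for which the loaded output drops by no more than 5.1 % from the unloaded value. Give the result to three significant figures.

R_L(min) ≈ 64.3 kΩ

Output resistance R_th = Ra‖Rb = (6.78 × 7.05)/13.83 = 3.456 kΩ.
The fractional drop is R_th/(R_th + R_L); requiring this ≤ 0.0510 gives R_L ≥ R_th(1/0.0510 − 1) = 3.456 × 18.61 = 64.3 kΩ.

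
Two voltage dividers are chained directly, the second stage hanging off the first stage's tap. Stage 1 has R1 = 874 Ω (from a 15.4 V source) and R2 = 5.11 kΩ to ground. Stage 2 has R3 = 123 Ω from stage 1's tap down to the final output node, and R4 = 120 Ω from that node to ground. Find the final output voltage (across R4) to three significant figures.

V_out ≈ 1.60 V

Stage 2 presents R3+R4 = 243.0 Ω as a load on stage 1's tap.
Stage 1's lower leg becomes R2‖(R3+R4) = 232.0 Ω, so V_mid = 15.4 × 232.0/1106 = 3.230 V.
Stage 2 is itself unloaded: V_out = V_mid × R4/(R3+R4) = 3.230 × 120/243.0 = 1.60 V.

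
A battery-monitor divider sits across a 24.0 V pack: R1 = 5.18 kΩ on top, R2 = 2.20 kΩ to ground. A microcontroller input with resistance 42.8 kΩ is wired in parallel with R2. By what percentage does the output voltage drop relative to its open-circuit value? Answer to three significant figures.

3.48 %

The divider's output (Thévenin) resistance is R1‖R2 = 1.544 kΩ.
Fractional drop under load = R_th/(R_th + R_L) = 1.544 / (1.544 + 42.8) = 0.03482.
So the output falls by 3.48 %.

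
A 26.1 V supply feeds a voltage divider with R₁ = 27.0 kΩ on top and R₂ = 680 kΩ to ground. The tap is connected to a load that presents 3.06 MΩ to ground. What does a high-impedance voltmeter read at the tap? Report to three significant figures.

The load sits in parallel with R₂: R₂‖R_L = (680 × 3060) / (680 + 3060) = 556.4 kΩ.
V_out = 26.1 × 556.4 / (27.0 + 556.4) = 26.1 × 556.4/583.4 = 24.9 V.
(Unloaded it would have been 25.1 V.)

V_out ≈ 24.9 V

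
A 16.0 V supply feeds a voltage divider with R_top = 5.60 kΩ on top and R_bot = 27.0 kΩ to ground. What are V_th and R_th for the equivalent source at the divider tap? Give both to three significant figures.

V_th = 13.3 V, R_th = 4.64 kΩ

V_th is the open-circuit tap voltage: 16.0 × 27.0/(5.60 + 27.0) = 13.3 V.
With the supply zeroed, R_top and R_bot appear in parallel from the tap: R_th = R_top‖R_bot = (5.60 × 27.0)/32.60 = 4.64 kΩ.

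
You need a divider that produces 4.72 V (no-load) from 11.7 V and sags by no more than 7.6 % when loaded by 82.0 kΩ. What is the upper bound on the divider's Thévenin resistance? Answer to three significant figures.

Loading drop = R_th/(R_th + R_L) ≤ 0.0760, so R_th ≤ R_L · ε/(1−ε) = 82.0 kΩ × 0.0760/0.9240 = 6.74 kΩ.

R_th ≤ 6.74 kΩ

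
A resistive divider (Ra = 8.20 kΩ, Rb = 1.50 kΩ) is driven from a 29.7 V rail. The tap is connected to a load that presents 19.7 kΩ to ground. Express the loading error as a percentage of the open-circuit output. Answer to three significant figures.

The divider's output (Thévenin) resistance is Ra‖Rb = 1.268 kΩ.
Fractional drop under load = R_th/(R_th + R_L) = 1.268 / (1.268 + 19.7) = 0.06047.
So the output falls by 6.05 %.

6.05 %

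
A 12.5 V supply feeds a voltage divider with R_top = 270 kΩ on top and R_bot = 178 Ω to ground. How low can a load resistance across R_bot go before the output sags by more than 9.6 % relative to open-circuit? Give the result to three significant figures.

Output resistance R_th = R_top‖R_bot = (270000 × 178)/270200 = 177.9 Ω.
The fractional drop is R_th/(R_th + R_L); requiring this ≤ 0.0960 gives R_L ≥ R_th(1/0.0960 − 1) = 177.9 × 9.417 = 1.68 kΩ.

R_L(min) ≈ 1.68 kΩ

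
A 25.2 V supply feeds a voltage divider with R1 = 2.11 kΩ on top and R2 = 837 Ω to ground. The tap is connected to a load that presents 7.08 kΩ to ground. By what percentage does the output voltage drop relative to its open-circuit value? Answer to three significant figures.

7.80 %

The divider's output (Thévenin) resistance is R1‖R2 = 599.3 Ω.
Fractional drop under load = R_th/(R_th + R_L) = 599.3 / (599.3 + 7080) = 0.07804.
So the output falls by 7.80 %.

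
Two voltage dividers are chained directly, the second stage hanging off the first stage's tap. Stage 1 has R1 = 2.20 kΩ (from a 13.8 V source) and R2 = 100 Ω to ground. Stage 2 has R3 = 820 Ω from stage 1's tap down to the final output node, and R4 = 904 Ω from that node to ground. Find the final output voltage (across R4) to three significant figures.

V_out ≈ 0.298 V

Stage 2 presents R3+R4 = 1724 Ω as a load on stage 1's tap.
Stage 1's lower leg becomes R2‖(R3+R4) = 94.52 Ω, so V_mid = 13.8 × 94.52/2295 = 0.5685 V.
Stage 2 is itself unloaded: V_out = V_mid × R4/(R3+R4) = 0.5685 × 904/1724 = 0.298 V.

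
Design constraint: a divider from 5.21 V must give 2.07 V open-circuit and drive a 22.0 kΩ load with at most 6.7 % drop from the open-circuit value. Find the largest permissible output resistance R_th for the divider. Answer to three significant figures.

Loading drop = R_th/(R_th + R_L) ≤ 0.0670, so R_th ≤ R_L · ε/(1−ε) = 22.0 kΩ × 0.0670/0.9330 = 1.58 kΩ.
(Any R1, R2 with R2/(R1+R2) = 0.397 and R1‖R2 ≤ 1.58 kΩ will meet the spec.)

R_th ≤ 1.58 kΩ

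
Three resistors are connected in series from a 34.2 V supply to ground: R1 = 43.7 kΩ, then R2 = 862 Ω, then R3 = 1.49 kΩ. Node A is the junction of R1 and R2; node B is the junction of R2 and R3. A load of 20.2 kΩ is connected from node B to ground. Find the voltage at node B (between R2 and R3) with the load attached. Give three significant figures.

V ≈ 1.03 V

At node B, R3 is in parallel with the load: R3‖R_L = 1388 Ω.
Below node A the resistance is R2 + (R3‖R_L) = 2250 Ω, so V_A = 34.2 × 2250/45950 = 1.674 V.
Then V_B = V_A × (R3‖R_L)/(R2 + R3‖R_L) = 1.674 × 1388/2250 = 1.03 V.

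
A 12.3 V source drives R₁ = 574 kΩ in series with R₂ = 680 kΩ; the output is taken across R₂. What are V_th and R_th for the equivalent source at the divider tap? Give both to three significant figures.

V_th = 6.67 V, R_th = 311 kΩ

V_th is the open-circuit tap voltage: 12.3 × 680/(574 + 680) = 6.67 V.
With the supply zeroed, R₁ and R₂ appear in parallel from the tap: R_th = R₁‖R₂ = (574 × 680)/1254 = 311 kΩ.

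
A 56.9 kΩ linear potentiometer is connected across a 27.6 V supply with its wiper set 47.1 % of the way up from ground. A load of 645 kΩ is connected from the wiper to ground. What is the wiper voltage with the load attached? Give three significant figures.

V ≈ 12.7 V

The wiper splits the pot into (1−α)R = 30.10 kΩ above and αR = 26.80 kΩ below.
Lower section ‖ load = 25.73 kΩ.
V_wiper = 27.6 × 25.73/(30.10 + 25.73) = 12.7 V.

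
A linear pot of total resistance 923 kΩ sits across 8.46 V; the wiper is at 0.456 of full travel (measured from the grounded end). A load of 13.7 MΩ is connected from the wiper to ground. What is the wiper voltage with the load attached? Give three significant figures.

V ≈ 3.79 V

The wiper splits the pot into (1−α)R = 502.1 kΩ above and αR = 420.9 kΩ below.
Lower section ‖ load = 408.3 kΩ.
V_wiper = 8.46 × 408.3/(502.1 + 408.3) = 3.79 V.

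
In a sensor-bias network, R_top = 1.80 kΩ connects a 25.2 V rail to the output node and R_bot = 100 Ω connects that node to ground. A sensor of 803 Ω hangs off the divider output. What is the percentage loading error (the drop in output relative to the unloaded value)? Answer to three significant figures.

The divider's output (Thévenin) resistance is R_top‖R_bot = 94.74 Ω.
Fractional drop under load = R_th/(R_th + R_L) = 94.74 / (94.74 + 803) = 0.1055.
So the output falls by 10.6 %.

10.6 %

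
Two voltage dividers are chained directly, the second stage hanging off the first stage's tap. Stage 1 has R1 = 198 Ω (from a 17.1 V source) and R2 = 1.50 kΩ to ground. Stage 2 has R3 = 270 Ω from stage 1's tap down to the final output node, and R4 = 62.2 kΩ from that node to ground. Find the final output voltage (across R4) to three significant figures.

Stage 2 presents R3+R4 = 62470 Ω as a load on stage 1's tap.
Stage 1's lower leg becomes R2‖(R3+R4) = 1465 Ω, so V_mid = 17.1 × 1465/1663 = 15.06 V.
Stage 2 is itself unloaded: V_out = V_mid × R4/(R3+R4) = 15.06 × 62200/62470 = 15.0 V.

V_out ≈ 15.0 V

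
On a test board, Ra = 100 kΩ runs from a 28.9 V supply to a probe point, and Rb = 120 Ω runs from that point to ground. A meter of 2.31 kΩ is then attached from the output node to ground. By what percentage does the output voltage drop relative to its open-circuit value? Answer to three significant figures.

4.93 %

The divider's output (Thévenin) resistance is Ra‖Rb = 119.9 Ω.
Fractional drop under load = R_th/(R_th + R_L) = 119.9 / (119.9 + 2310) = 0.04933.
So the output falls by 4.93 %.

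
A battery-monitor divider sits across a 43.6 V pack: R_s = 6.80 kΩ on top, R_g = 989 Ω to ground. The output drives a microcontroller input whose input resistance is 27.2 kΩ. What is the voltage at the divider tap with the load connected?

V_out ≈ 5.37 V

The load sits in parallel with R_g: R_g‖R_L = (989 × 27200) / (989 + 27200) = 954.3 Ω.
V_out = 43.6 × 954.3 / (6800 + 954.3) = 43.6 × 954.3/7754 = 5.37 V.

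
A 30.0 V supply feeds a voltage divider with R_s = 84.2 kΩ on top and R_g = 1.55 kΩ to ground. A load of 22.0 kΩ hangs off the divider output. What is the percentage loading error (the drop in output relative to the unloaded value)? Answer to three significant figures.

6.47 %

The divider's output (Thévenin) resistance is R_s‖R_g = 1.522 kΩ.
Fractional drop under load = R_th/(R_th + R_L) = 1.522 / (1.522 + 22.0) = 0.06470.
So the output falls by 6.47 %.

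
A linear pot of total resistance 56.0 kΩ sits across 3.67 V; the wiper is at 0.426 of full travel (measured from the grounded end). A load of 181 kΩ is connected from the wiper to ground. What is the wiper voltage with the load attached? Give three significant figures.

V ≈ 1.45 V

The wiper splits the pot into (1−α)R = 32.14 kΩ above and αR = 23.86 kΩ below.
Lower section ‖ load = 21.08 kΩ.
V_wiper = 3.67 × 21.08/(32.14 + 21.08) = 1.45 V.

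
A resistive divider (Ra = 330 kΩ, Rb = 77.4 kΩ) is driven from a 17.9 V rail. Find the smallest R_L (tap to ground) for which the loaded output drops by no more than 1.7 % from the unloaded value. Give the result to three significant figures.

R_L(min) ≈ 3.63 MΩ

Output resistance R_th = Ra‖Rb = (330 × 77.4)/407.4 = 62.70 kΩ.
The fractional drop is R_th/(R_th + R_L); requiring this ≤ 0.0170 gives R_L ≥ R_th(1/0.0170 − 1) = 62.70 × 57.82 = 3.63 MΩ.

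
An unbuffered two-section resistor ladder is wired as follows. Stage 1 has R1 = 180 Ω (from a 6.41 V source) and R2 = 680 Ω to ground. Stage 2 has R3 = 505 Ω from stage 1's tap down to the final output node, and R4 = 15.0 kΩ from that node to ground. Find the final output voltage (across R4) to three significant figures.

V_out ≈ 4.86 V

Stage 2 presents R3+R4 = 15500 Ω as a load on stage 1's tap.
Stage 1's lower leg becomes R2‖(R3+R4) = 651.4 Ω, so V_mid = 6.41 × 651.4/831.4 = 5.022 V.
Stage 2 is itself unloaded: V_out = V_mid × R4/(R3+R4) = 5.022 × 15000/15500 = 4.86 V.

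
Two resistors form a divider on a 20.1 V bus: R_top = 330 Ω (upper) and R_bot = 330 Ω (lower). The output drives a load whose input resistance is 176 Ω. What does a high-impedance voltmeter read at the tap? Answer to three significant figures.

V_out ≈ 5.19 V

The load sits in parallel with R_bot: R_bot‖R_L = (330 × 176) / (330 + 176) = 114.8 Ω.
V_out = 20.1 × 114.8 / (330 + 114.8) = 20.1 × 114.8/444.8 = 5.19 V.
(Unloaded it would have been 10.1 V.)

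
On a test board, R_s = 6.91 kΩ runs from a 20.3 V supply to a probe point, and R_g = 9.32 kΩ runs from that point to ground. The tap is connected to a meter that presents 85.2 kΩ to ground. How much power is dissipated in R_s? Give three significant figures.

Total resistance from the source is R_s + (R_g‖R_L) = 15.31 kΩ, so I = 20.3/15.31 kΩ = 1.326 mA.
P = I²·R_s = (1.326 mA)² × 6.91 kΩ = 12.1 mW.

P ≈ 12.1 mW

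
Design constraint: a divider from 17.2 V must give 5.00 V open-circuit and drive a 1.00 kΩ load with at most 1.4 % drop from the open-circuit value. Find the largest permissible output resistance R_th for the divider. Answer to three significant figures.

R_th ≤ 14.2 Ω

Loading drop = R_th/(R_th + R_L) ≤ 0.0140, so R_th ≤ R_L · ε/(1−ε) = 1.00 kΩ × 0.0140/0.9860 = 14.2 Ω.
(Any R1, R2 with R2/(R1+R2) = 0.291 and R1‖R2 ≤ 14.2 Ω will meet the spec.)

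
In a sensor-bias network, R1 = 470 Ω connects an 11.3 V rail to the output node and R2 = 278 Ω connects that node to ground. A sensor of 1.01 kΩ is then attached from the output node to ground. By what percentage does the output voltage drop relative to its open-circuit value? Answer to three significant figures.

Unloaded V = 11.3 × 278/748.0 = 4.1997 V.
Loaded: R2‖R_L = 218.0 Ω, giving V = 11.3 × 218.0/688.0 = 3.5805 V.
Drop = (4.1997 − 3.5805) / 4.1997 = 14.7 %.

14.7 %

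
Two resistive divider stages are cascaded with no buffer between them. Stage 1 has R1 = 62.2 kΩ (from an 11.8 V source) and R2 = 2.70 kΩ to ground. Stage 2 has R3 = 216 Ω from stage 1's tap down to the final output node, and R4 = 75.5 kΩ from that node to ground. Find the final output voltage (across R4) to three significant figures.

V_out ≈ 0.473 V

Stage 2 presents R3+R4 = 75720 Ω as a load on stage 1's tap.
Stage 1's lower leg becomes R2‖(R3+R4) = 2607 Ω, so V_mid = 11.8 × 2607/64810 = 0.4747 V.
Stage 2 is itself unloaded: V_out = V_mid × R4/(R3+R4) = 0.4747 × 75500/75720 = 0.473 V.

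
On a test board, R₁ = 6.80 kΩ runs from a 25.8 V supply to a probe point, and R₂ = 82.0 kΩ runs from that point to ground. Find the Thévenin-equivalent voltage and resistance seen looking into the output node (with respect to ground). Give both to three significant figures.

V_th = 23.8 V, R_th = 6.28 kΩ

V_th is the open-circuit tap voltage: 25.8 × 82.0/(6.80 + 82.0) = 23.8 V.
With the supply zeroed, R₁ and R₂ appear in parallel from the tap: R_th = R₁‖R₂ = (6.80 × 82.0)/88.80 = 6.28 kΩ.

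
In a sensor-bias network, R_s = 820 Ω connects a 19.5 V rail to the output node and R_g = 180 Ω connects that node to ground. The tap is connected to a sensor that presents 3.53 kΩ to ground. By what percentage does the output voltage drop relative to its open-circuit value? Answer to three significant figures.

The divider's output (Thévenin) resistance is R_s‖R_g = 147.6 Ω.
Fractional drop under load = R_th/(R_th + R_L) = 147.6 / (147.6 + 3530) = 0.04013.
So the output falls by 4.01 %.

4.01 %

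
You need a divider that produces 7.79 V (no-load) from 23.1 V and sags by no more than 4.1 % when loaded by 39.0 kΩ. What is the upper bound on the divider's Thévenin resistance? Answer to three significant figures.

R_th ≤ 1.67 kΩ

Loading drop = R_th/(R_th + R_L) ≤ 0.0410, so R_th ≤ R_L · ε/(1−ε) = 39.0 kΩ × 0.0410/0.9590 = 1.67 kΩ.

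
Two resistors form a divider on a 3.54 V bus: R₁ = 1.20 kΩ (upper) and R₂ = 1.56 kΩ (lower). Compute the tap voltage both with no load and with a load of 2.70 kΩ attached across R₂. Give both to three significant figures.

Unloaded: 2.00 V; loaded: 1.60 V

Open-circuit: V = 3.54 × 1.56/(1.20 + 1.56) = 2.00 V.
With the load, R₂ becomes R₂‖R_L = 0.9887 kΩ, so V = 3.54 × 0.9887/2.189 = 1.60 V.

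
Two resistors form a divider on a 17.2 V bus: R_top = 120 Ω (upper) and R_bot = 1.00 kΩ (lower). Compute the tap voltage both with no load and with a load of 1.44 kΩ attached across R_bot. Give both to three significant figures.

Open-circuit: V = 17.2 × 1000/(120 + 1000) = 15.4 V.
With the load, R_bot becomes R_bot‖R_L = 590.2 Ω, so V = 17.2 × 590.2/710.2 = 14.3 V.

Unloaded: 15.4 V; loaded: 14.3 V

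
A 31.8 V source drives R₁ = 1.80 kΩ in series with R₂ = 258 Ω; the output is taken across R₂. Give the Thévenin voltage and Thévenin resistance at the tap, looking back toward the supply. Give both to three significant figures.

V_th is the open-circuit tap voltage: 31.8 × 258/(1800 + 258) = 3.99 V.
With the supply zeroed, R₁ and R₂ appear in parallel from the tap: R_th = R₁‖R₂ = (1800 × 258)/2058 = 226 Ω.

V_th = 3.99 V, R_th = 226 Ω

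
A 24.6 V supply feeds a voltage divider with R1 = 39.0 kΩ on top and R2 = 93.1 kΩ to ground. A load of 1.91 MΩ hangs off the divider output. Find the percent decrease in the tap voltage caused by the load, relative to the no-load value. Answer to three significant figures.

The divider's output (Thévenin) resistance is R1‖R2 = 27.49 kΩ.
Fractional drop under load = R_th/(R_th + R_L) = 27.49 / (27.49 + 1910) = 0.01419.
So the output falls by 1.42 %.

1.42 %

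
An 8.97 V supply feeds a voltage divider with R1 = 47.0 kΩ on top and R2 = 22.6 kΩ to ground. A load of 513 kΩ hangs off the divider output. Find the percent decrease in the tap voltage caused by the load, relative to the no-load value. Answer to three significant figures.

2.89 %

The divider's output (Thévenin) resistance is R1‖R2 = 15.26 kΩ.
Fractional drop under load = R_th/(R_th + R_L) = 15.26 / (15.26 + 513) = 0.02889.
So the output falls by 2.89 %.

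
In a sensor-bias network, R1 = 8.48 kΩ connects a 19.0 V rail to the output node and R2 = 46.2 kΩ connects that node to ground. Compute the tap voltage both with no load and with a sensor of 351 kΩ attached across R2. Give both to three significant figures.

Open-circuit: V = 19.0 × 46.2/(8.48 + 46.2) = 16.1 V.
With the load, R2 becomes R2‖R_L = 40.83 kΩ, so V = 19.0 × 40.83/49.31 = 15.7 V.

Unloaded: 16.1 V; loaded: 15.7 V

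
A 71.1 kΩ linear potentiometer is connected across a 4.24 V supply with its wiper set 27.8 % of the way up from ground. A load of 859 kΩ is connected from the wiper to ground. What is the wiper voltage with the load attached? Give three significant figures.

The wiper splits the pot into (1−α)R = 51.33 kΩ above and αR = 19.77 kΩ below.
Lower section ‖ load = 19.32 kΩ.
V_wiper = 4.24 × 19.32/(51.33 + 19.32) = 1.16 V.

V ≈ 1.16 V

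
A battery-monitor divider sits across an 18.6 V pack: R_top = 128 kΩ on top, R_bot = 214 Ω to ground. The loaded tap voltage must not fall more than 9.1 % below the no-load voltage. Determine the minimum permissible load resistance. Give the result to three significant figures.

Output resistance R_th = R_top‖R_bot = (128000 × 214)/128200 = 213.6 Ω.
The fractional drop is R_th/(R_th + R_L); requiring this ≤ 0.0910 gives R_L ≥ R_th(1/0.0910 − 1) = 213.6 × 9.989 = 2.13 kΩ.

R_L(min) ≈ 2.13 kΩ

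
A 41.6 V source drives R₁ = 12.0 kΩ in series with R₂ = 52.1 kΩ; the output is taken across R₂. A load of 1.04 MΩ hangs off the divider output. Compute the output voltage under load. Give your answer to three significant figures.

V_out ≈ 33.5 V

The load sits in parallel with R₂: R₂‖R_L = (52.1 × 1040) / (52.1 + 1040) = 49.61 kΩ.
V_out = 41.6 × 49.61 / (12.0 + 49.61) = 41.6 × 49.61/61.61 = 33.5 V.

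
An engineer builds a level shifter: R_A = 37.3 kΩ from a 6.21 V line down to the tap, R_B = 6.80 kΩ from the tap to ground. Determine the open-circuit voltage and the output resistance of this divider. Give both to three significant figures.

V_th is the open-circuit tap voltage: 6.21 × 6.80/(37.3 + 6.80) = 0.958 V.
With the supply zeroed, R_A and R_B appear in parallel from the tap: R_th = R_A‖R_B = (37.3 × 6.80)/44.10 = 5.75 kΩ.

V_th = 0.958 V, R_th = 5.75 kΩ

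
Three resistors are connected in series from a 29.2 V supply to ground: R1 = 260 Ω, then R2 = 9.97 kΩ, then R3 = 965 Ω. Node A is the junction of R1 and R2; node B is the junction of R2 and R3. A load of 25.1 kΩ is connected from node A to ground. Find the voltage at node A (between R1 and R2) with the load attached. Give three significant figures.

Below node A the series string R2+R3 = 10940 Ω sits in parallel with the 25100 Ω load: 7617 Ω.
V_A = 29.2 × 7617/(260 + 7617) = 28.2 V.

V ≈ 28.2 V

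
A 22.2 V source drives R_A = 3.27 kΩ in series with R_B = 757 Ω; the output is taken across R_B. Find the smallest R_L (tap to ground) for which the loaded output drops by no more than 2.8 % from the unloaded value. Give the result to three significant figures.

Output resistance R_th = R_A‖R_B = (3270 × 757)/4027 = 614.7 Ω.
The fractional drop is R_th/(R_th + R_L); requiring this ≤ 0.0280 gives R_L ≥ R_th(1/0.0280 − 1) = 614.7 × 34.71 = 21.3 kΩ.

R_L(min) ≈ 21.3 kΩ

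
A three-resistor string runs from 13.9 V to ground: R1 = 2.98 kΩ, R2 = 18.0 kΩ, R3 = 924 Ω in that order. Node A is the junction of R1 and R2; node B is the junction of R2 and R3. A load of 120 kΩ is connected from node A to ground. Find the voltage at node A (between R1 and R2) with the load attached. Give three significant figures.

V ≈ 11.8 V

Below node A the series string R2+R3 = 18920 Ω sits in parallel with the 120000 Ω load: 16350 Ω.
V_A = 13.9 × 16350/(2980 + 16350) = 11.8 V.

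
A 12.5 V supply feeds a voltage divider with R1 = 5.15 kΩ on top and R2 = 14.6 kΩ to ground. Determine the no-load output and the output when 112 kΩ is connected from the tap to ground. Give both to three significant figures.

Open-circuit: V = 12.5 × 14.6/(5.15 + 14.6) = 9.24 V.
With the load, R2 becomes R2‖R_L = 12.92 kΩ, so V = 12.5 × 12.92/18.07 = 8.94 V.

Unloaded: 9.24 V; loaded: 8.94 V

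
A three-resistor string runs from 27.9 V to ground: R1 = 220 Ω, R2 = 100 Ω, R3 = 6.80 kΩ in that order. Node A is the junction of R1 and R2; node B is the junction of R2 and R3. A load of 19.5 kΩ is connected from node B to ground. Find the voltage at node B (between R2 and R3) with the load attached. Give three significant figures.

V ≈ 26.2 V

At node B, R3 is in parallel with the load: R3‖R_L = 5042 Ω.
Below node A the resistance is R2 + (R3‖R_L) = 5142 Ω, so V_A = 27.9 × 5142/5362 = 26.76 V.
Then V_B = V_A × (R3‖R_L)/(R2 + R3‖R_L) = 26.76 × 5042/5142 = 26.2 V.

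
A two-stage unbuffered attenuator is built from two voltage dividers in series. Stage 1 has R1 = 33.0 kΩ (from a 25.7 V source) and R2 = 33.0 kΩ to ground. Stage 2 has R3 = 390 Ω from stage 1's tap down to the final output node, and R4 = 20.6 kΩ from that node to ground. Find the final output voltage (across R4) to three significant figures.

Stage 2 presents R3+R4 = 20990 Ω as a load on stage 1's tap.
Stage 1's lower leg becomes R2‖(R3+R4) = 12830 Ω, so V_mid = 25.7 × 12830/45830 = 7.194 V.
Stage 2 is itself unloaded: V_out = V_mid × R4/(R3+R4) = 7.194 × 20600/20990 = 7.06 V.

V_out ≈ 7.06 V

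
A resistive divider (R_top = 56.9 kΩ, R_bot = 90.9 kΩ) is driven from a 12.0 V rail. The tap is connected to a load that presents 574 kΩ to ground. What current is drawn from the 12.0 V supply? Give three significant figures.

R_bot‖R_L = 78.47 kΩ, so the source sees R_top + R_bot‖R_L = 135.4 kΩ.
I = 12.0 V / 135.4 kΩ = 0.0886 mA.

I ≈ 0.0886 mA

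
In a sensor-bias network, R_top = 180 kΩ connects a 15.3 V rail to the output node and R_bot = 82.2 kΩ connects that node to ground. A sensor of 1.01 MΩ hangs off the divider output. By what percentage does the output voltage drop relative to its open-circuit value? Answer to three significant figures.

The divider's output (Thévenin) resistance is R_top‖R_bot = 56.43 kΩ.
Fractional drop under load = R_th/(R_th + R_L) = 56.43 / (56.43 + 1010) = 0.05292.
So the output falls by 5.29 %.

5.29 %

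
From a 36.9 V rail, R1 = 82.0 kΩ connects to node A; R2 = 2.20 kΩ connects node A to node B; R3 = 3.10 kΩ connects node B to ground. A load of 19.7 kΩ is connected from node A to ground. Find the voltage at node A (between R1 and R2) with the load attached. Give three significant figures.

V ≈ 1.79 V

Below node A the series string R2+R3 = 5.300 kΩ sits in parallel with the 19.7 kΩ load: 4.176 kΩ.
V_A = 36.9 × 4.176/(82.0 + 4.176) = 1.79 V.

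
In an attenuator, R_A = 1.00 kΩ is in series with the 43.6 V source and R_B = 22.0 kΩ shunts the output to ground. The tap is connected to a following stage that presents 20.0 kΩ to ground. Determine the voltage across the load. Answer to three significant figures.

The load sits in parallel with R_B: R_B‖R_L = (22.0 × 20.0) / (22.0 + 20.0) = 10.48 kΩ.
V_out = 43.6 × 10.48 / (1.00 + 10.48) = 43.6 × 10.48/11.48 = 39.8 V.

V_out ≈ 39.8 V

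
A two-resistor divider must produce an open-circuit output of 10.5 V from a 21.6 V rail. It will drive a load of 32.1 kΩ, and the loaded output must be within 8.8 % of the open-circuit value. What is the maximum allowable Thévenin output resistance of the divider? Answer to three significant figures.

Loading drop = R_th/(R_th + R_L) ≤ 0.0880, so R_th ≤ R_L · ε/(1−ε) = 32.1 kΩ × 0.0880/0.9120 = 3.10 kΩ.
(Any R1, R2 with R2/(R1+R2) = 0.486 and R1‖R2 ≤ 3.10 kΩ will meet the spec.)

R_th ≤ 3.10 kΩ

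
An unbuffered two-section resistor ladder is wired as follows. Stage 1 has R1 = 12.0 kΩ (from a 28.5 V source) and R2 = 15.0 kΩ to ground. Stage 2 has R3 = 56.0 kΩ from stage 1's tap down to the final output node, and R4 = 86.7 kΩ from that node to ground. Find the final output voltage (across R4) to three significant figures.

Stage 2 presents R3+R4 = 142.7 kΩ as a load on stage 1's tap.
Stage 1's lower leg becomes R2‖(R3+R4) = 13.57 kΩ, so V_mid = 28.5 × 13.57/25.57 = 15.13 V.
Stage 2 is itself unloaded: V_out = V_mid × R4/(R3+R4) = 15.13 × 86.7/142.7 = 9.19 V.

V_out ≈ 9.19 V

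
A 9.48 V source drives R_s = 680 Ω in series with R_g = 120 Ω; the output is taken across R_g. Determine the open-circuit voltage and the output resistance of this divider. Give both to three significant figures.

V_th is the open-circuit tap voltage: 9.48 × 120/(680 + 120) = 1.42 V.
With the supply zeroed, R_s and R_g appear in parallel from the tap: R_th = R_s‖R_g = (680 × 120)/800.0 = 102 Ω.

V_th = 1.42 V, R_th = 102 Ω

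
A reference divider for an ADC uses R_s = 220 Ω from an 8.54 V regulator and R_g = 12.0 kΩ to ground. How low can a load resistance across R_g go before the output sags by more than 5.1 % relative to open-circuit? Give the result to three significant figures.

R_L(min) ≈ 4.02 kΩ

Output resistance R_th = R_s‖R_g = (220 × 12000)/12220 = 216.0 Ω.
The fractional drop is R_th/(R_th + R_L); requiring this ≤ 0.0510 gives R_L ≥ R_th(1/0.0510 − 1) = 216.0 × 18.61 = 4.02 kΩ.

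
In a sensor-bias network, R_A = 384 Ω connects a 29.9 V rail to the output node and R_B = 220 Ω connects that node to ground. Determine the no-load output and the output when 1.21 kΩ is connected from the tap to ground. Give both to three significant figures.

Unloaded: 10.9 V; loaded: 9.76 V

Open-circuit: V = 29.9 × 220/(384 + 220) = 10.9 V.
With the load, R_B becomes R_B‖R_L = 186.2 Ω, so V = 29.9 × 186.2/570.2 = 9.76 V.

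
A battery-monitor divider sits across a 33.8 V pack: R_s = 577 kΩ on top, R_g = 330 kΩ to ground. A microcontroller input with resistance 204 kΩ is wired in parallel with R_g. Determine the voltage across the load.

V_out ≈ 6.06 V

The load sits in parallel with R_g: R_g‖R_L = (330 × 204) / (330 + 204) = 126.1 kΩ.
V_out = 33.8 × 126.1 / (577 + 126.1) = 33.8 × 126.1/703.1 = 6.06 V.
(Unloaded it would have been 12.3 V.)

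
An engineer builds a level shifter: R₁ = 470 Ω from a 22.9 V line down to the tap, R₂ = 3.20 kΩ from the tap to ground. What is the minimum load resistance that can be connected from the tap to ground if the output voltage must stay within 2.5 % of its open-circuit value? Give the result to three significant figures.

Output resistance R_th = R₁‖R₂ = (470 × 3200)/3670 = 409.8 Ω.
The fractional drop is R_th/(R_th + R_L); requiring this ≤ 0.0250 gives R_L ≥ R_th(1/0.0250 − 1) = 409.8 × 39.00 = 16.0 kΩ.

R_L(min) ≈ 16.0 kΩ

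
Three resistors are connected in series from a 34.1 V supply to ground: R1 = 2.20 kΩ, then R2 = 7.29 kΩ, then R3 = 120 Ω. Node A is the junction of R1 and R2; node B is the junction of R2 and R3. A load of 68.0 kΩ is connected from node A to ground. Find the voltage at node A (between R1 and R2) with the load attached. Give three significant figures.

V ≈ 25.7 V

Below node A the series string R2+R3 = 7410 Ω sits in parallel with the 68000 Ω load: 6682 Ω.
V_A = 34.1 × 6682/(2200 + 6682) = 25.7 V.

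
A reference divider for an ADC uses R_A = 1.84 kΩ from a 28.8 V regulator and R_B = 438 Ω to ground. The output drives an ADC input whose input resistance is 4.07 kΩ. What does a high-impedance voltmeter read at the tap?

V_out ≈ 5.09 V

The load sits in parallel with R_B: R_B‖R_L = (438 × 4070) / (438 + 4070) = 395.4 Ω.
V_out = 28.8 × 395.4 / (1840 + 395.4) = 28.8 × 395.4/2235 = 5.09 V.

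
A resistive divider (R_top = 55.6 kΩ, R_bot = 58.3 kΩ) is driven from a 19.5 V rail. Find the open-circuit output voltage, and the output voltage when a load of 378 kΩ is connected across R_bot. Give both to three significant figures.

Open-circuit: V = 19.5 × 58.3/(55.6 + 58.3) = 9.98 V.
With the load, R_bot becomes R_bot‖R_L = 50.51 kΩ, so V = 19.5 × 50.51/106.1 = 9.28 V.

Unloaded: 9.98 V; loaded: 9.28 V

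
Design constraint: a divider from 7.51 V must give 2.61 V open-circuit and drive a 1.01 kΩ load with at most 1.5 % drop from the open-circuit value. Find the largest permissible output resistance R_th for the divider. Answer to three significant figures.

Loading drop = R_th/(R_th + R_L) ≤ 0.0150, so R_th ≤ R_L · ε/(1−ε) = 1.01 kΩ × 0.0150/0.9850 = 15.4 Ω.

R_th ≤ 15.4 Ω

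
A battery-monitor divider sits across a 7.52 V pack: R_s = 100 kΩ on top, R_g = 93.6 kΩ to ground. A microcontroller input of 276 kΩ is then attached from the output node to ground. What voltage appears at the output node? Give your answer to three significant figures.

The load sits in parallel with R_g: R_g‖R_L = (93.6 × 276) / (93.6 + 276) = 69.90 kΩ.
V_out = 7.52 × 69.90 / (100 + 69.90) = 7.52 × 69.90/169.9 = 3.09 V.

V_out ≈ 3.09 V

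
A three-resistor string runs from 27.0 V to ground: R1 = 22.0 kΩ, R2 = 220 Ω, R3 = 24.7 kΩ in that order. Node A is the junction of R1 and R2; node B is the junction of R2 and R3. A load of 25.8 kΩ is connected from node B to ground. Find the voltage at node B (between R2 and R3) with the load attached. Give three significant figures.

At node B, R3 is in parallel with the load: R3‖R_L = 12620 Ω.
Below node A the resistance is R2 + (R3‖R_L) = 12840 Ω, so V_A = 27.0 × 12840/34840 = 9.950 V.
Then V_B = V_A × (R3‖R_L)/(R2 + R3‖R_L) = 9.950 × 12620/12840 = 9.78 V.

V ≈ 9.78 V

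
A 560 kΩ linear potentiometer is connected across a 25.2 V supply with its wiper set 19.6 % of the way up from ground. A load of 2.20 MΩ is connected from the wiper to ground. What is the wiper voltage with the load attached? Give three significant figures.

The wiper splits the pot into (1−α)R = 450.2 kΩ above and αR = 109.8 kΩ below.
Lower section ‖ load = 104.5 kΩ.
V_wiper = 25.2 × 104.5/(450.2 + 104.5) = 4.75 V.

V ≈ 4.75 V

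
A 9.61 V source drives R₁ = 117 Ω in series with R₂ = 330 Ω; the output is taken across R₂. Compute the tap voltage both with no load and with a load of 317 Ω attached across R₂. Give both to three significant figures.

Unloaded: 7.09 V; loaded: 5.58 V

Open-circuit: V = 9.61 × 330/(117 + 330) = 7.09 V.
With the load, R₂ becomes R₂‖R_L = 161.7 Ω, so V = 9.61 × 161.7/278.7 = 5.58 V.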